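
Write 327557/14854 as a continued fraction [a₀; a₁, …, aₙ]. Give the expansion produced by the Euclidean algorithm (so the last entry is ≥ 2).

327557 = 22·14854 + 769
14854 = 19·769 + 243
769 = 3·243 + 40
243 = 6·40 + 3
40 = 13·3 + 1
3 = 3·1 + 0  (stop)
So 327557/14854 = [22; 19, 3, 6, 13, 3].

[22; 19, 3, 6, 13, 3]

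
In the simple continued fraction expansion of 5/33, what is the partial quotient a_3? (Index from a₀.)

1

5 = 0·33 + 5   →  a_0 = 0
33 = 6·5 + 3   →  a_1 = 6
5 = 1·3 + 2   →  a_2 = 1
3 = 1·2 + 1   →  a_3 = 1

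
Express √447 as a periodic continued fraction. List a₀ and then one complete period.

a₀ = ⌊√447⌋ = 21.
With m₀=0, d₀=1 and mₖ₊₁ = dₖaₖ − mₖ, dₖ₊₁ = (n − mₖ₊₁²)/dₖ, aₖ₊₁ = ⌊(a₀+mₖ₊₁)/dₖ₊₁⌋:
  k=1: m=21, d=6, a=7
  k=2: m=21, d=1, a=42
d=1 and a=2a₀=42 at k=2, so the next step gives (m, d) = (21, 6) again — its k=1 value — and the period has length 2.

[21; 7, 42]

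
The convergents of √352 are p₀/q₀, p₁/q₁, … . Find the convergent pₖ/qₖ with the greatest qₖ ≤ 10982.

√352 = [18; 1, 3, 5, 9, 5, 3, 1, 36, …] (period length 8).
Convergents:
  p_0/q_0 = 18/1
  p_1/q_1 = 19/1
  p_2/q_2 = 75/4
  p_3/q_3 = 394/21
  p_4/q_4 = 3621/193
  p_5/q_5 = 18499/986
  p_6/q_6 = 59118/3151
  p_7/q_7 = 77617/4137
  p_8/q_8 = 2853330/152083
q_7 = 4137 ≤ 10982 < 152083 = q_8, so the answer is 77617/4137.

77617/4137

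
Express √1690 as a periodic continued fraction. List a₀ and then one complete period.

[41; 9, 8, 9, 82]

a₀ = ⌊√1690⌋ = 41.
With m₀=0, d₀=1 and mₖ₊₁ = dₖaₖ − mₖ, dₖ₊₁ = (n − mₖ₊₁²)/dₖ, aₖ₊₁ = ⌊(a₀+mₖ₊₁)/dₖ₊₁⌋:
  k=1: m=41, d=9, a=9
  k=2: m=40, d=10, a=8
  k=3: m=40, d=9, a=9
  k=4: m=41, d=1, a=82
d=1 and a=2a₀=82 at k=4, so the next step gives (m, d) = (41, 9) again — its k=1 value — and the period has length 4.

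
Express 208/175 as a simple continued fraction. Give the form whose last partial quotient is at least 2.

208 = 1×175 + 33
175 = 5×33 + 10
33 = 3×10 + 3
10 = 3×3 + 1
3 = 3×1 + 0  (stop)
So 208/175 = [1; 5, 3, 3, 3].

[1; 5, 3, 3, 3]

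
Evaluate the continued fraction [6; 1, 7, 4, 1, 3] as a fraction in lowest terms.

Using pₖ = aₖpₖ₋₁ + pₖ₋₂ and qₖ = aₖqₖ₋₁ + qₖ₋₂:
  k=0: a=6, p=6, q=1
  k=1: a=1, p=7, q=1
  k=2: a=7, p=55, q=8
  k=3: a=4, p=227, q=33
  k=4: a=1, p=282, q=41
  k=5: a=3, p=1073, q=156

1073/156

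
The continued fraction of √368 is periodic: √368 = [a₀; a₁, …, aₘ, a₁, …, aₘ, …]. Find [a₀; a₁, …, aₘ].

[19; 5, 2, 5, 38]

a₀ = ⌊√368⌋ = 19.
With m₀=0, d₀=1 and mₖ₊₁ = dₖaₖ − mₖ, dₖ₊₁ = (n − mₖ₊₁²)/dₖ, aₖ₊₁ = ⌊(a₀+mₖ₊₁)/dₖ₊₁⌋:
  k=1: m=19, d=7, a=5
  k=2: m=16, d=16, a=2
  k=3: m=16, d=7, a=5
  k=4: m=19, d=1, a=38
d=1 and a=2a₀=38 at k=4, so the next step gives (m, d) = (19, 7) again — its k=1 value — and the period has length 4.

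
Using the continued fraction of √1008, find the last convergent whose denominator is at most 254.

√1008 = [31; 1, 2, 1, 62, …] (period length 4).
Convergents:
  p_0/q_0 = 31/1
  p_1/q_1 = 32/1
  p_2/q_2 = 95/3
  p_3/q_3 = 127/4
  p_4/q_4 = 7969/251
  p_5/q_5 = 8096/255
q_4 = 251 ≤ 254 < 255 = q_5, so the answer is 7969/251.

7969/251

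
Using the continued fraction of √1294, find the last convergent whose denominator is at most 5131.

√1294 = [35; 1, 34, 1, 70, …] (period length 4).
Convergents:
  p_0/q_0 = 35/1
  p_1/q_1 = 36/1
  p_2/q_2 = 1259/35
  p_3/q_3 = 1295/36
  p_4/q_4 = 91909/2555
  p_5/q_5 = 93204/2591
  p_6/q_6 = 3260845/90649
q_5 = 2591 ≤ 5131 < 90649 = q_6, so the answer is 93204/2591.

93204/2591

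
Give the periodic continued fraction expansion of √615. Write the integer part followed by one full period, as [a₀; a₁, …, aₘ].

[24; 1, 3, 1, 48]

a₀ = ⌊√615⌋ = 24.
With m₀=0, d₀=1 and mₖ₊₁ = dₖaₖ − mₖ, dₖ₊₁ = (n − mₖ₊₁²)/dₖ, aₖ₊₁ = ⌊(a₀+mₖ₊₁)/dₖ₊₁⌋:
  k=1: m=24, d=39, a=1
  k=2: m=15, d=10, a=3
  k=3: m=15, d=39, a=1
  k=4: m=24, d=1, a=48
d=1 and a=2a₀=48 at k=4, so the next step gives (m, d) = (24, 39) again — its k=1 value — and the period has length 4.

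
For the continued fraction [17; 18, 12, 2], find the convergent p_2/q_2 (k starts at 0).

Using pₖ = aₖpₖ₋₁ + pₖ₋₂, qₖ = aₖqₖ₋₁ + qₖ₋₂ (with p₋₁=1, p₋₂=0, q₋₁=0, q₋₂=1):
  k=0: a=17, p=17, q=1
  k=1: a=18, p=307, q=18
  k=2: a=12, p=3701, q=217

3701/217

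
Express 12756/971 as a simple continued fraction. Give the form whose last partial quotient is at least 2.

12756 = 13·971 + 133
971 = 7·133 + 40
133 = 3·40 + 13
40 = 3·13 + 1
13 = 13·1 + 0  (stop)
So 12756/971 = [13; 7, 3, 3, 13].

[13; 7, 3, 3, 13]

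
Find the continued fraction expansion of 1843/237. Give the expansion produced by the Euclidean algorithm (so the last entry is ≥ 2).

1843 = 7*237 + 184
237 = 1*184 + 53
184 = 3*53 + 25
53 = 2*25 + 3
25 = 8*3 + 1
3 = 3*1 + 0  (stop)
So 1843/237 = [7; 1, 3, 2, 8, 3].

[7; 1, 3, 2, 8, 3]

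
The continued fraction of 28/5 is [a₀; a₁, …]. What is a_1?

28 = 5·5 + 3   →  a_0 = 5
5 = 1·3 + 2   →  a_1 = 1

1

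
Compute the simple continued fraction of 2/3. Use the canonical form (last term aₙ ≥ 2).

2 = 0·3 + 2
3 = 1·2 + 1
2 = 2·1 + 0  (stop)
So 2/3 = [0; 1, 2].

[0; 1, 2]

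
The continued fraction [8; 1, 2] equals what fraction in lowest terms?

26/3

Using pₖ = aₖpₖ₋₁ + pₖ₋₂ and qₖ = aₖqₖ₋₁ + qₖ₋₂:
  k=0: a=8, p=8, q=1
  k=1: a=1, p=9, q=1
  k=2: a=2, p=26, q=3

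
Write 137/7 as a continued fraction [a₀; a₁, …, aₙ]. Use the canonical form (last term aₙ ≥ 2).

[19; 1, 1, 3]

137 = 19×7 + 4
7 = 1×4 + 3
4 = 1×3 + 1
3 = 3×1 + 0  (stop)
So 137/7 = [19; 1, 1, 3].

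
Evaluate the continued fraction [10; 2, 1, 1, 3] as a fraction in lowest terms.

Using pₖ = aₖpₖ₋₁ + pₖ₋₂ and qₖ = aₖqₖ₋₁ + qₖ₋₂:
  k=0: a=10, p=10, q=1
  k=1: a=2, p=21, q=2
  k=2: a=1, p=31, q=3
  k=3: a=1, p=52, q=5
  k=4: a=3, p=187, q=18

187/18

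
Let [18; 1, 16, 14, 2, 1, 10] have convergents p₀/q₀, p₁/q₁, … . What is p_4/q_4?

Using pₖ = aₖpₖ₋₁ + pₖ₋₂, qₖ = aₖqₖ₋₁ + qₖ₋₂ (with p₋₁=1, p₋₂=0, q₋₁=0, q₋₂=1):
  k=0: a=18, p=18, q=1
  k=1: a=1, p=19, q=1
  k=2: a=16, p=322, q=17
  k=3: a=14, p=4527, q=239
  k=4: a=2, p=9376, q=495

9376/495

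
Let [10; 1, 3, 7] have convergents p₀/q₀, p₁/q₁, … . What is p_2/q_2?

43/4

Using pₖ = aₖpₖ₋₁ + pₖ₋₂, qₖ = aₖqₖ₋₁ + qₖ₋₂ (with p₋₁=1, p₋₂=0, q₋₁=0, q₋₂=1):
  k=0: a=10, p=10, q=1
  k=1: a=1, p=11, q=1
  k=2: a=3, p=43, q=4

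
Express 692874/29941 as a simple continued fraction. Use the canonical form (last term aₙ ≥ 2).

[23; 7, 13, 17, 19]

692874 = 23×29941 + 4231
29941 = 7×4231 + 324
4231 = 13×324 + 19
324 = 17×19 + 1
19 = 19×1 + 0  (stop)
So 692874/29941 = [23; 7, 13, 17, 19].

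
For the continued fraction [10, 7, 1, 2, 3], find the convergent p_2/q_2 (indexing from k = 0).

81/8

Using pₖ = aₖpₖ₋₁ + pₖ₋₂, qₖ = aₖqₖ₋₁ + qₖ₋₂ (with p₋₁=1, p₋₂=0, q₋₁=0, q₋₂=1):
  k=0: a=10, p=10, q=1
  k=1: a=7, p=71, q=7
  k=2: a=1, p=81, q=8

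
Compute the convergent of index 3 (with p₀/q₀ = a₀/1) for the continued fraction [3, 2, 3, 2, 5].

55/16

Using pₖ = aₖpₖ₋₁ + pₖ₋₂, qₖ = aₖqₖ₋₁ + qₖ₋₂ (with p₋₁=1, p₋₂=0, q₋₁=0, q₋₂=1):
  k=0: a=3, p=3, q=1
  k=1: a=2, p=7, q=2
  k=2: a=3, p=24, q=7
  k=3: a=2, p=55, q=16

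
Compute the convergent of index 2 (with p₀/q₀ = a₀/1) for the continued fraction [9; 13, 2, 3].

245/27

Using pₖ = aₖpₖ₋₁ + pₖ₋₂, qₖ = aₖqₖ₋₁ + qₖ₋₂ (with p₋₁=1, p₋₂=0, q₋₁=0, q₋₂=1):
  k=0: a=9, p=9, q=1
  k=1: a=13, p=118, q=13
  k=2: a=2, p=245, q=27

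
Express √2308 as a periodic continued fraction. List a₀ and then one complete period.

[48; 24, 96]

a₀ = ⌊√2308⌋ = 48.
With m₀=0, d₀=1 and mₖ₊₁ = dₖaₖ − mₖ, dₖ₊₁ = (n − mₖ₊₁²)/dₖ, aₖ₊₁ = ⌊(a₀+mₖ₊₁)/dₖ₊₁⌋:
  k=1: m=48, d=4, a=24
  k=2: m=48, d=1, a=96
d=1 and a=2a₀=96 at k=2, so the next step gives (m, d) = (48, 4) again — its k=1 value — and the period has length 2.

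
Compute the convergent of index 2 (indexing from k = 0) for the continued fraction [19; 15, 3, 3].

877/46

Using pₖ = aₖpₖ₋₁ + pₖ₋₂, qₖ = aₖqₖ₋₁ + qₖ₋₂ (with p₋₁=1, p₋₂=0, q₋₁=0, q₋₂=1):
  k=0: a=19, p=19, q=1
  k=1: a=15, p=286, q=15
  k=2: a=3, p=877, q=46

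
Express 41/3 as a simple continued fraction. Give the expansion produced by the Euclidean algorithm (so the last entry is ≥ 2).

41 = 13*3 + 2
3 = 1*2 + 1
2 = 2*1 + 0  (stop)
So 41/3 = [13; 1, 2].

[13; 1, 2]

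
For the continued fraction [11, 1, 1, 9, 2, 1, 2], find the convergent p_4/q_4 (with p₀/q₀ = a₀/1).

461/40

Using pₖ = aₖpₖ₋₁ + pₖ₋₂, qₖ = aₖqₖ₋₁ + qₖ₋₂ (with p₋₁=1, p₋₂=0, q₋₁=0, q₋₂=1):
  k=0: a=11, p=11, q=1
  k=1: a=1, p=12, q=1
  k=2: a=1, p=23, q=2
  k=3: a=9, p=219, q=19
  k=4: a=2, p=461, q=40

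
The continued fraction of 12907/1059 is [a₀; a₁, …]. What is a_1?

5

12907 = 12·1059 + 199   →  a_0 = 12
1059 = 5·199 + 64   →  a_1 = 5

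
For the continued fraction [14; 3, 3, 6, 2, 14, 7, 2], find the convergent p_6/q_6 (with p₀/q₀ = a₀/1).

Using pₖ = aₖpₖ₋₁ + pₖ₋₂, qₖ = aₖqₖ₋₁ + qₖ₋₂ (with p₋₁=1, p₋₂=0, q₋₁=0, q₋₂=1):
  k=0: a=14, p=14, q=1
  k=1: a=3, p=43, q=3
  k=2: a=3, p=143, q=10
  k=3: a=6, p=901, q=63
  k=4: a=2, p=1945, q=136
  k=5: a=14, p=28131, q=1967
  k=6: a=7, p=198862, q=13905

198862/13905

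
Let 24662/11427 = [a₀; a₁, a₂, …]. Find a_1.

6

24662 = 2·11427 + 1808   →  a_0 = 2
11427 = 6·1808 + 579   →  a_1 = 6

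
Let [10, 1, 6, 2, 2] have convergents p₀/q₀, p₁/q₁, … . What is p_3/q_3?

163/15

Using pₖ = aₖpₖ₋₁ + pₖ₋₂, qₖ = aₖqₖ₋₁ + qₖ₋₂ (with p₋₁=1, p₋₂=0, q₋₁=0, q₋₂=1):
  k=0: a=10, p=10, q=1
  k=1: a=1, p=11, q=1
  k=2: a=6, p=76, q=7
  k=3: a=2, p=163, q=15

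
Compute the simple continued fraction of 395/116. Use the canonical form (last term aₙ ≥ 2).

[3; 2, 2, 7, 3]

395 = 3*116 + 47
116 = 2*47 + 22
47 = 2*22 + 3
22 = 7*3 + 1
3 = 3*1 + 0  (stop)
So 395/116 = [3; 2, 2, 7, 3].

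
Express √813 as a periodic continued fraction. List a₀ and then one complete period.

[28; 1, 1, 18, 1, 1, 56]

a₀ = ⌊√813⌋ = 28.
With m₀=0, d₀=1 and mₖ₊₁ = dₖaₖ − mₖ, dₖ₊₁ = (n − mₖ₊₁²)/dₖ, aₖ₊₁ = ⌊(a₀+mₖ₊₁)/dₖ₊₁⌋:
  k=1: m=28, d=29, a=1
  k=2: m=1, d=28, a=1
  k=3: m=27, d=3, a=18
  k=4: m=27, d=28, a=1
  k=5: m=1, d=29, a=1
  k=6: m=28, d=1, a=56
d=1 and a=2a₀=56 at k=6, so the next step gives (m, d) = (28, 29) again — its k=1 value — and the period has length 6.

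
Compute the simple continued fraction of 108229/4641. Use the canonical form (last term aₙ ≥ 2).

108229 = 23·4641 + 1486
4641 = 3·1486 + 183
1486 = 8·183 + 22
183 = 8·22 + 7
22 = 3·7 + 1
7 = 7·1 + 0  (stop)
So 108229/4641 = [23; 3, 8, 8, 3, 7].

[23; 3, 8, 8, 3, 7]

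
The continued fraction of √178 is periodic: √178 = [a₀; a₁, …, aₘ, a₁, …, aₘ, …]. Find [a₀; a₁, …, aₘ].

[13; 2, 1, 12, 1, 2, 26]

a₀ = ⌊√178⌋ = 13.
With m₀=0, d₀=1 and mₖ₊₁ = dₖaₖ − mₖ, dₖ₊₁ = (n − mₖ₊₁²)/dₖ, aₖ₊₁ = ⌊(a₀+mₖ₊₁)/dₖ₊₁⌋:
  k=1: m=13, d=9, a=2
  k=2: m=5, d=17, a=1
  k=3: m=12, d=2, a=12
  k=4: m=12, d=17, a=1
  k=5: m=5, d=9, a=2
  k=6: m=13, d=1, a=26
d=1 and a=2a₀=26 at k=6, so the next step gives (m, d) = (13, 9) again — its k=1 value — and the period has length 6.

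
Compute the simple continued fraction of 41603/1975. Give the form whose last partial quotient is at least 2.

41603 = 21×1975 + 128
1975 = 15×128 + 55
128 = 2×55 + 18
55 = 3×18 + 1
18 = 18×1 + 0  (stop)
So 41603/1975 = [21; 15, 2, 3, 18].

[21; 15, 2, 3, 18]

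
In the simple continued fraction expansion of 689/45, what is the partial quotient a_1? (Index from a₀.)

3

689 = 15·45 + 14   →  a_0 = 15
45 = 3·14 + 3   →  a_1 = 3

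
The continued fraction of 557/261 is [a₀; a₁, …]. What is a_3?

557 = 2·261 + 35   →  a_0 = 2
261 = 7·35 + 16   →  a_1 = 7
35 = 2·16 + 3   →  a_2 = 2
16 = 5·3 + 1   →  a_3 = 5

5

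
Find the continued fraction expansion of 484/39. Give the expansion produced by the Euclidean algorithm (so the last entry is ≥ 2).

484 = 12×39 + 16
39 = 2×16 + 7
16 = 2×7 + 2
7 = 3×2 + 1
2 = 2×1 + 0  (stop)
So 484/39 = [12; 2, 2, 3, 2].

[12; 2, 2, 3, 2]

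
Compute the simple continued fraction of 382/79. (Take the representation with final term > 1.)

[4; 1, 5, 13]

382 = 4*79 + 66
79 = 1*66 + 13
66 = 5*13 + 1
13 = 13*1 + 0  (stop)
So 382/79 = [4; 1, 5, 13].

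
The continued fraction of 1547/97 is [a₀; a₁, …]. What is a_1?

1547 = 15·97 + 92   →  a_0 = 15
97 = 1·92 + 5   →  a_1 = 1

1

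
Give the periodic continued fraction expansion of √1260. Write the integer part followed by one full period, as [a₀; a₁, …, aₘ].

[35; 2, 70]

a₀ = ⌊√1260⌋ = 35.
With m₀=0, d₀=1 and mₖ₊₁ = dₖaₖ − mₖ, dₖ₊₁ = (n − mₖ₊₁²)/dₖ, aₖ₊₁ = ⌊(a₀+mₖ₊₁)/dₖ₊₁⌋:
  k=1: m=35, d=35, a=2
  k=2: m=35, d=1, a=70
d=1 and a=2a₀=70 at k=2, so the next step gives (m, d) = (35, 35) again — its k=1 value — and the period has length 2.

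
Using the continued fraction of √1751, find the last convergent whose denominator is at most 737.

√1751 = [41; 1, 5, 2, 4, 2, 5, 1, 82, …] (period length 8).
Convergents:
  p_0/q_0 = 41/1
  p_1/q_1 = 42/1
  p_2/q_2 = 251/6
  p_3/q_3 = 544/13
  p_4/q_4 = 2427/58
  p_5/q_5 = 5398/129
  p_6/q_6 = 29417/703
  p_7/q_7 = 34815/832
q_6 = 703 ≤ 737 < 832 = q_7, so the answer is 29417/703.

29417/703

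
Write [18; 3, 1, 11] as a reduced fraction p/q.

Using pₖ = aₖpₖ₋₁ + pₖ₋₂ and qₖ = aₖqₖ₋₁ + qₖ₋₂:
  k=0: a=18, p=18, q=1
  k=1: a=3, p=55, q=3
  k=2: a=1, p=73, q=4
  k=3: a=11, p=858, q=47

858/47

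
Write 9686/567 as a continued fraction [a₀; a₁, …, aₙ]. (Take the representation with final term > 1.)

[17; 12, 15, 1, 2]

9686 = 17·567 + 47
567 = 12·47 + 3
47 = 15·3 + 2
3 = 1·2 + 1
2 = 2·1 + 0  (stop)
So 9686/567 = [17; 12, 15, 1, 2].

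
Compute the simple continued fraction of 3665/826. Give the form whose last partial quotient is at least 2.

3665 = 4*826 + 361
826 = 2*361 + 104
361 = 3*104 + 49
104 = 2*49 + 6
49 = 8*6 + 1
6 = 6*1 + 0  (stop)
So 3665/826 = [4; 2, 3, 2, 8, 6].

[4; 2, 3, 2, 8, 6]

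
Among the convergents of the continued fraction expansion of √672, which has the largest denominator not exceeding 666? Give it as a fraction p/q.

17161/662

√672 = [25; 1, 11, 1, 50, …] (period length 4).
Convergents:
  p_0/q_0 = 25/1
  p_1/q_1 = 26/1
  p_2/q_2 = 311/12
  p_3/q_3 = 337/13
  p_4/q_4 = 17161/662
  p_5/q_5 = 17498/675
q_4 = 662 ≤ 666 < 675 = q_5, so the answer is 17161/662.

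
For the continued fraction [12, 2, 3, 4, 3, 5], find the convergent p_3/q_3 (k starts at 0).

373/30

Using pₖ = aₖpₖ₋₁ + pₖ₋₂, qₖ = aₖqₖ₋₁ + qₖ₋₂ (with p₋₁=1, p₋₂=0, q₋₁=0, q₋₂=1):
  k=0: a=12, p=12, q=1
  k=1: a=2, p=25, q=2
  k=2: a=3, p=87, q=7
  k=3: a=4, p=373, q=30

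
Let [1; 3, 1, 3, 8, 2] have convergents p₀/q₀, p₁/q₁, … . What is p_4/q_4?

157/124

Using pₖ = aₖpₖ₋₁ + pₖ₋₂, qₖ = aₖqₖ₋₁ + qₖ₋₂ (with p₋₁=1, p₋₂=0, q₋₁=0, q₋₂=1):
  k=0: a=1, p=1, q=1
  k=1: a=3, p=4, q=3
  k=2: a=1, p=5, q=4
  k=3: a=3, p=19, q=15
  k=4: a=8, p=157, q=124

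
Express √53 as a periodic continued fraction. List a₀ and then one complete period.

a₀ = ⌊√53⌋ = 7.

[7; 3, 1, 1, 3, 14]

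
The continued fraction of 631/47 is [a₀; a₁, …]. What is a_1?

2

631 = 13·47 + 20   →  a_0 = 13
47 = 2·20 + 7   →  a_1 = 2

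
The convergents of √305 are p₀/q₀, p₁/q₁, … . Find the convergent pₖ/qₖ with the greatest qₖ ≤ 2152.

34195/1958

√305 = [17; 2, 6, 2, 34, …] (period length 4).
Convergents:
  p_0/q_0 = 17/1
  p_1/q_1 = 35/2
  p_2/q_2 = 227/13
  p_3/q_3 = 489/28
  p_4/q_4 = 16853/965
  p_5/q_5 = 34195/1958
  p_6/q_6 = 222023/12713
q_5 = 1958 ≤ 2152 < 12713 = q_6, so the answer is 34195/1958.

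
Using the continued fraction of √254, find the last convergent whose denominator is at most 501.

√254 = [15; 1, 14, 1, 30, …] (period length 4).
Convergents:
  p_0/q_0 = 15/1
  p_1/q_1 = 16/1
  p_2/q_2 = 239/15
  p_3/q_3 = 255/16
  p_4/q_4 = 7889/495
  p_5/q_5 = 8144/511
q_4 = 495 ≤ 501 < 511 = q_5, so the answer is 7889/495.

7889/495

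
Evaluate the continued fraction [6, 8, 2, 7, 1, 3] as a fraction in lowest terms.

3420/559

Fold from the inside: start with 3/1.
  1 + 1/3 = 4/3
  7 + 3/4 = 31/4
  2 + 4/31 = 66/31
  8 + 31/66 = 559/66
  6 + 66/559 = 3420/559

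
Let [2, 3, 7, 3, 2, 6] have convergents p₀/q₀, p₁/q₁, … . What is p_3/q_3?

Using pₖ = aₖpₖ₋₁ + pₖ₋₂, qₖ = aₖqₖ₋₁ + qₖ₋₂ (with p₋₁=1, p₋₂=0, q₋₁=0, q₋₂=1):
  k=0: a=2, p=2, q=1
  k=1: a=3, p=7, q=3
  k=2: a=7, p=51, q=22
  k=3: a=3, p=160, q=69

160/69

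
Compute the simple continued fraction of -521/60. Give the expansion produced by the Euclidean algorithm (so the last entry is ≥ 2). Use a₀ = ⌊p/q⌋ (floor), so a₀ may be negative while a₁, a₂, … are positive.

[-9; 3, 6, 3]

-521 = -9·60 + 19
60 = 3·19 + 3
19 = 6·3 + 1
3 = 3·1 + 0  (stop)
So -521/60 = [-9; 3, 6, 3].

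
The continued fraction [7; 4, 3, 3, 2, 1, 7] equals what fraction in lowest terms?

7905/1093

Fold from the inside: start with 7/1.
  1 + 1/7 = 8/7
  2 + 7/8 = 23/8
  3 + 8/23 = 77/23
  3 + 23/77 = 254/77
  4 + 77/254 = 1093/254
  7 + 254/1093 = 7905/1093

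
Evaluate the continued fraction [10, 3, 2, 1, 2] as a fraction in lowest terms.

278/27

Fold from the inside: start with 2/1.
  1 + 1/2 = 3/2
  2 + 2/3 = 8/3
  3 + 3/8 = 27/8
  10 + 8/27 = 278/27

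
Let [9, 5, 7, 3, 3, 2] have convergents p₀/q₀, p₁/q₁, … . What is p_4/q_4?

3448/375

Using pₖ = aₖpₖ₋₁ + pₖ₋₂, qₖ = aₖqₖ₋₁ + qₖ₋₂ (with p₋₁=1, p₋₂=0, q₋₁=0, q₋₂=1):
  k=0: a=9, p=9, q=1
  k=1: a=5, p=46, q=5
  k=2: a=7, p=331, q=36
  k=3: a=3, p=1039, q=113
  k=4: a=3, p=3448, q=375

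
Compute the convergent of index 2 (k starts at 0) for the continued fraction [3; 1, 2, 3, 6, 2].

Using pₖ = aₖpₖ₋₁ + pₖ₋₂, qₖ = aₖqₖ₋₁ + qₖ₋₂ (with p₋₁=1, p₋₂=0, q₋₁=0, q₋₂=1):
  k=0: a=3, p=3, q=1
  k=1: a=1, p=4, q=1
  k=2: a=2, p=11, q=3

11/3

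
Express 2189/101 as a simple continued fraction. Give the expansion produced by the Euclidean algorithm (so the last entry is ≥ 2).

[21; 1, 2, 16, 2]

2189 = 21×101 + 68
101 = 1×68 + 33
68 = 2×33 + 2
33 = 16×2 + 1
2 = 2×1 + 0  (stop)
So 2189/101 = [21; 1, 2, 16, 2].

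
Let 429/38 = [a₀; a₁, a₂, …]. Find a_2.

2

429 = 11·38 + 11   →  a_0 = 11
38 = 3·11 + 5   →  a_1 = 3
11 = 2·5 + 1   →  a_2 = 2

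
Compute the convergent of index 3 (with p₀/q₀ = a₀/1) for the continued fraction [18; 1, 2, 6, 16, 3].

Using pₖ = aₖpₖ₋₁ + pₖ₋₂, qₖ = aₖqₖ₋₁ + qₖ₋₂ (with p₋₁=1, p₋₂=0, q₋₁=0, q₋₂=1):
  k=0: a=18, p=18, q=1
  k=1: a=1, p=19, q=1
  k=2: a=2, p=56, q=3
  k=3: a=6, p=355, q=19

355/19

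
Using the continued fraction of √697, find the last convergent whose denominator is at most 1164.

√697 = [26; 2, 2, 52, …] (period length 3).
Convergents:
  p_0/q_0 = 26/1
  p_1/q_1 = 53/2
  p_2/q_2 = 132/5
  p_3/q_3 = 6917/262
  p_4/q_4 = 13966/529
  p_5/q_5 = 34849/1320
q_4 = 529 ≤ 1164 < 1320 = q_5, so the answer is 13966/529.

13966/529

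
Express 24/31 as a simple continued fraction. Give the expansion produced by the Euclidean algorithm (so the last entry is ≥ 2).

24 = 0*31 + 24
31 = 1*24 + 7
24 = 3*7 + 3
7 = 2*3 + 1
3 = 3*1 + 0  (stop)
So 24/31 = [0; 1, 3, 2, 3].

[0; 1, 3, 2, 3]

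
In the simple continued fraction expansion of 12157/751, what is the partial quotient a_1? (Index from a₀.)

12157 = 16·751 + 141   →  a_0 = 16
751 = 5·141 + 46   →  a_1 = 5

5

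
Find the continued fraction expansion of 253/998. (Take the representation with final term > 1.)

253 = 0·998 + 253
998 = 3·253 + 239
253 = 1·239 + 14
239 = 17·14 + 1
14 = 14·1 + 0  (stop)
So 253/998 = [0; 3, 1, 17, 14].

[0; 3, 1, 17, 14]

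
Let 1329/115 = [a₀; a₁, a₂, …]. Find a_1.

1

1329 = 11·115 + 64   →  a_0 = 11
115 = 1·64 + 51   →  a_1 = 1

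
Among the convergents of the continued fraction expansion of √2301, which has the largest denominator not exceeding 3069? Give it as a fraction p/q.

√2301 = [47; 1, 30, 1, 94, …] (period length 4).
Convergents:
  p_0/q_0 = 47/1
  p_1/q_1 = 48/1
  p_2/q_2 = 1487/31
  p_3/q_3 = 1535/32
  p_4/q_4 = 145777/3039
  p_5/q_5 = 147312/3071
q_4 = 3039 ≤ 3069 < 3071 = q_5, so the answer is 145777/3039.

145777/3039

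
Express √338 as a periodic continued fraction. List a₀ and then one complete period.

[18; 2, 1, 1, 2, 36]

a₀ = ⌊√338⌋ = 18.
With m₀=0, d₀=1 and mₖ₊₁ = dₖaₖ − mₖ, dₖ₊₁ = (n − mₖ₊₁²)/dₖ, aₖ₊₁ = ⌊(a₀+mₖ₊₁)/dₖ₊₁⌋:
  k=1: m=18, d=14, a=2
  k=2: m=10, d=17, a=1
  k=3: m=7, d=17, a=1
  k=4: m=10, d=14, a=2
  k=5: m=18, d=1, a=36
d=1 and a=2a₀=36 at k=5, so the next step gives (m, d) = (18, 14) again — its k=1 value — and the period has length 5.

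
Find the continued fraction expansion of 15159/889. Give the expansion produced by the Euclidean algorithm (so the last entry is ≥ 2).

15159 = 17×889 + 46
889 = 19×46 + 15
46 = 3×15 + 1
15 = 15×1 + 0  (stop)
So 15159/889 = [17; 19, 3, 15].

[17; 19, 3, 15]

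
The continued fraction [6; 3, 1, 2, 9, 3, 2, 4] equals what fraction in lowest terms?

20647/3292

Using pₖ = aₖpₖ₋₁ + pₖ₋₂ and qₖ = aₖqₖ₋₁ + qₖ₋₂:
  k=0: a=6, p=6, q=1
  k=1: a=3, p=19, q=3
  k=2: a=1, p=25, q=4
  k=3: a=2, p=69, q=11
  k=4: a=9, p=646, q=103
  k=5: a=3, p=2007, q=320
  k=6: a=2, p=4660, q=743
  k=7: a=4, p=20647, q=3292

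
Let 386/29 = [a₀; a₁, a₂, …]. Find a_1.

3

386 = 13·29 + 9   →  a_0 = 13
29 = 3·9 + 2   →  a_1 = 3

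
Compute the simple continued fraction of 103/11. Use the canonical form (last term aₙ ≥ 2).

103 = 9*11 + 4
11 = 2*4 + 3
4 = 1*3 + 1
3 = 3*1 + 0  (stop)
So 103/11 = [9; 2, 1, 3].

[9; 2, 1, 3]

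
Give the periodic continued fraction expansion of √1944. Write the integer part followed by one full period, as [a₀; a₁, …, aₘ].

a₀ = ⌊√1944⌋ = 44.

[44; 11, 88]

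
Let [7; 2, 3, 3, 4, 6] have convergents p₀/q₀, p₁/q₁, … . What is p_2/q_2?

52/7

Using pₖ = aₖpₖ₋₁ + pₖ₋₂, qₖ = aₖqₖ₋₁ + qₖ₋₂ (with p₋₁=1, p₋₂=0, q₋₁=0, q₋₂=1):
  k=0: a=7, p=7, q=1
  k=1: a=2, p=15, q=2
  k=2: a=3, p=52, q=7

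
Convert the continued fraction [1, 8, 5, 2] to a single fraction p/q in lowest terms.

101/90

Using pₖ = aₖpₖ₋₁ + pₖ₋₂ and qₖ = aₖqₖ₋₁ + qₖ₋₂:
  k=0: a=1, p=1, q=1
  k=1: a=8, p=9, q=8
  k=2: a=5, p=46, q=41
  k=3: a=2, p=101, q=90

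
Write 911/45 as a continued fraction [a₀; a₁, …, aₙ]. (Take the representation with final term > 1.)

[20; 4, 11]

911 = 20*45 + 11
45 = 4*11 + 1
11 = 11*1 + 0  (stop)
So 911/45 = [20; 4, 11].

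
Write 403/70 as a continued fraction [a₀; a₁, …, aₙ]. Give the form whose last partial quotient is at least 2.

[5; 1, 3, 8, 2]

403 = 5*70 + 53
70 = 1*53 + 17
53 = 3*17 + 2
17 = 8*2 + 1
2 = 2*1 + 0  (stop)
So 403/70 = [5; 1, 3, 8, 2].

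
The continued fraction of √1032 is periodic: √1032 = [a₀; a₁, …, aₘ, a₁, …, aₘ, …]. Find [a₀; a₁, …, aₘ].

[32; 8, 64]

a₀ = ⌊√1032⌋ = 32.
With m₀=0, d₀=1 and mₖ₊₁ = dₖaₖ − mₖ, dₖ₊₁ = (n − mₖ₊₁²)/dₖ, aₖ₊₁ = ⌊(a₀+mₖ₊₁)/dₖ₊₁⌋:
  k=1: m=32, d=8, a=8
  k=2: m=32, d=1, a=64
d=1 and a=2a₀=64 at k=2, so the next step gives (m, d) = (32, 8) again — its k=1 value — and the period has length 2.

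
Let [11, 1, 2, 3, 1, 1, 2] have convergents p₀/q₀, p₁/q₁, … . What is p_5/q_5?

Using pₖ = aₖpₖ₋₁ + pₖ₋₂, qₖ = aₖqₖ₋₁ + qₖ₋₂ (with p₋₁=1, p₋₂=0, q₋₁=0, q₋₂=1):
  k=0: a=11, p=11, q=1
  k=1: a=1, p=12, q=1
  k=2: a=2, p=35, q=3
  k=3: a=3, p=117, q=10
  k=4: a=1, p=152, q=13
  k=5: a=1, p=269, q=23

269/23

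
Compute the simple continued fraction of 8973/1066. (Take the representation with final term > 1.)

8973 = 8·1066 + 445
1066 = 2·445 + 176
445 = 2·176 + 93
176 = 1·93 + 83
93 = 1·83 + 10
83 = 8·10 + 3
10 = 3·3 + 1
3 = 3·1 + 0  (stop)
So 8973/1066 = [8; 2, 2, 1, 1, 8, 3, 3].

[8; 2, 2, 1, 1, 8, 3, 3]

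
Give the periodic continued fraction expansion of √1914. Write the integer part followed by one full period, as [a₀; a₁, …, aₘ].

[43; 1, 2, 1, 86]

a₀ = ⌊√1914⌋ = 43.
With m₀=0, d₀=1 and mₖ₊₁ = dₖaₖ − mₖ, dₖ₊₁ = (n − mₖ₊₁²)/dₖ, aₖ₊₁ = ⌊(a₀+mₖ₊₁)/dₖ₊₁⌋:
  k=1: m=43, d=65, a=1
  k=2: m=22, d=22, a=2
  k=3: m=22, d=65, a=1
  k=4: m=43, d=1, a=86
d=1 and a=2a₀=86 at k=4, so the next step gives (m, d) = (43, 65) again — its k=1 value — and the period has length 4.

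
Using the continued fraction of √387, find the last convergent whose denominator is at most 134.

√387 = [19; 1, 2, 19, 2, 1, 38, …] (period length 6).
Convergents:
  p_0/q_0 = 19/1
  p_1/q_1 = 20/1
  p_2/q_2 = 59/3
  p_3/q_3 = 1141/58
  p_4/q_4 = 2341/119
  p_5/q_5 = 3482/177
q_4 = 119 ≤ 134 < 177 = q_5, so the answer is 2341/119.

2341/119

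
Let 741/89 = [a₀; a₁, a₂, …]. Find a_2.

14

741 = 8·89 + 29   →  a_0 = 8
89 = 3·29 + 2   →  a_1 = 3
29 = 14·2 + 1   →  a_2 = 14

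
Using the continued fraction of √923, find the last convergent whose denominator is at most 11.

√923 = [30; 2, 1, 1, 1, 2, 60, …] (period length 6).
Convergents:
  p_0/q_0 = 30/1
  p_1/q_1 = 61/2
  p_2/q_2 = 91/3
  p_3/q_3 = 152/5
  p_4/q_4 = 243/8
  p_5/q_5 = 638/21
q_4 = 8 ≤ 11 < 21 = q_5, so the answer is 243/8.

243/8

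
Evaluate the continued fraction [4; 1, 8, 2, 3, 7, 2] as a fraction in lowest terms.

5031/1028

Fold from the inside: start with 2/1.
  7 + 1/2 = 15/2
  3 + 2/15 = 47/15
  2 + 15/47 = 109/47
  8 + 47/109 = 919/109
  1 + 109/919 = 1028/919
  4 + 919/1028 = 5031/1028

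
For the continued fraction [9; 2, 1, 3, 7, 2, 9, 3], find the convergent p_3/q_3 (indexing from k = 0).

103/11

Using pₖ = aₖpₖ₋₁ + pₖ₋₂, qₖ = aₖqₖ₋₁ + qₖ₋₂ (with p₋₁=1, p₋₂=0, q₋₁=0, q₋₂=1):
  k=0: a=9, p=9, q=1
  k=1: a=2, p=19, q=2
  k=2: a=1, p=28, q=3
  k=3: a=3, p=103, q=11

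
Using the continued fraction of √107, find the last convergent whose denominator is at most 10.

31/3

√107 = [10; 2, 1, 9, 1, 2, 20, …] (period length 6).
Convergents:
  p_0/q_0 = 10/1
  p_1/q_1 = 21/2
  p_2/q_2 = 31/3
  p_3/q_3 = 300/29
q_2 = 3 ≤ 10 < 29 = q_3, so the answer is 31/3.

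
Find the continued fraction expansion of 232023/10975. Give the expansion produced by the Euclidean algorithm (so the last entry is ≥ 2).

[21; 7, 11, 7, 3, 6]

232023 = 21×10975 + 1548
10975 = 7×1548 + 139
1548 = 11×139 + 19
139 = 7×19 + 6
19 = 3×6 + 1
6 = 6×1 + 0  (stop)
So 232023/10975 = [21; 7, 11, 7, 3, 6].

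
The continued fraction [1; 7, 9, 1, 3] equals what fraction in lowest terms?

316/277

Fold from the inside: start with 3/1.
  1 + 1/3 = 4/3
  9 + 3/4 = 39/4
  7 + 4/39 = 277/39
  1 + 39/277 = 316/277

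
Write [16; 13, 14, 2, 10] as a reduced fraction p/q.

63872/3973

Using pₖ = aₖpₖ₋₁ + pₖ₋₂ and qₖ = aₖqₖ₋₁ + qₖ₋₂:
  k=0: a=16, p=16, q=1
  k=1: a=13, p=209, q=13
  k=2: a=14, p=2942, q=183
  k=3: a=2, p=6093, q=379
  k=4: a=10, p=63872, q=3973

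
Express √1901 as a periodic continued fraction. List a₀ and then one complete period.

[43; 1, 1, 1, 1, 86]

a₀ = ⌊√1901⌋ = 43.
With m₀=0, d₀=1 and mₖ₊₁ = dₖaₖ − mₖ, dₖ₊₁ = (n − mₖ₊₁²)/dₖ, aₖ₊₁ = ⌊(a₀+mₖ₊₁)/dₖ₊₁⌋:
  k=1: m=43, d=52, a=1
  k=2: m=9, d=35, a=1
  k=3: m=26, d=35, a=1
  k=4: m=9, d=52, a=1
  k=5: m=43, d=1, a=86
d=1 and a=2a₀=86 at k=5, so the next step gives (m, d) = (43, 52) again — its k=1 value — and the period has length 5.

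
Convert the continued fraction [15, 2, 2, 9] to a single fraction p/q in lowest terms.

724/47

Fold from the inside: start with 9/1.
  2 + 1/9 = 19/9
  2 + 9/19 = 47/19
  15 + 19/47 = 724/47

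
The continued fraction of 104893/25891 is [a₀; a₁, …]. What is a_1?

104893 = 4·25891 + 1329   →  a_0 = 4
25891 = 19·1329 + 640   →  a_1 = 19

19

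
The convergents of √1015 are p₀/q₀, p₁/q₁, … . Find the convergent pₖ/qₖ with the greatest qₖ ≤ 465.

4747/149

√1015 = [31; 1, 6, 10, 2, 10, 6, 1, 62, …] (period length 8).
Convergents:
  p_0/q_0 = 31/1
  p_1/q_1 = 32/1
  p_2/q_2 = 223/7
  p_3/q_3 = 2262/71
  p_4/q_4 = 4747/149
  p_5/q_5 = 49732/1561
q_4 = 149 ≤ 465 < 1561 = q_5, so the answer is 4747/149.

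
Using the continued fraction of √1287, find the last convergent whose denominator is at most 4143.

√1287 = [35; 1, 6, 1, 70, …] (period length 4).
Convergents:
  p_0/q_0 = 35/1
  p_1/q_1 = 36/1
  p_2/q_2 = 251/7
  p_3/q_3 = 287/8
  p_4/q_4 = 20341/567
  p_5/q_5 = 20628/575
  p_6/q_6 = 144109/4017
  p_7/q_7 = 164737/4592
q_6 = 4017 ≤ 4143 < 4592 = q_7, so the answer is 144109/4017.

144109/4017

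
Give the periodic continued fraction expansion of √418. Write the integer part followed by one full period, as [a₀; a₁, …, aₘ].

[20; 2, 4, 20, 4, 2, 40]

a₀ = ⌊√418⌋ = 20.
With m₀=0, d₀=1 and mₖ₊₁ = dₖaₖ − mₖ, dₖ₊₁ = (n − mₖ₊₁²)/dₖ, aₖ₊₁ = ⌊(a₀+mₖ₊₁)/dₖ₊₁⌋:
  k=1: m=20, d=18, a=2
  k=2: m=16, d=9, a=4
  k=3: m=20, d=2, a=20
  k=4: m=20, d=9, a=4
  k=5: m=16, d=18, a=2
  k=6: m=20, d=1, a=40
d=1 and a=2a₀=40 at k=6, so the next step gives (m, d) = (20, 18) again — its k=1 value — and the period has length 6.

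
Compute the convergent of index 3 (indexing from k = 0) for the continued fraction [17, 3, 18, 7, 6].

6723/388

Using pₖ = aₖpₖ₋₁ + pₖ₋₂, qₖ = aₖqₖ₋₁ + qₖ₋₂ (with p₋₁=1, p₋₂=0, q₋₁=0, q₋₂=1):
  k=0: a=17, p=17, q=1
  k=1: a=3, p=52, q=3
  k=2: a=18, p=953, q=55
  k=3: a=7, p=6723, q=388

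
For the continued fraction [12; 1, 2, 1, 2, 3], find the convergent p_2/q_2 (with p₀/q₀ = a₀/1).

38/3

Using pₖ = aₖpₖ₋₁ + pₖ₋₂, qₖ = aₖqₖ₋₁ + qₖ₋₂ (with p₋₁=1, p₋₂=0, q₋₁=0, q₋₂=1):
  k=0: a=12, p=12, q=1
  k=1: a=1, p=13, q=1
  k=2: a=2, p=38, q=3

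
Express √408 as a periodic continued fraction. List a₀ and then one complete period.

a₀ = ⌊√408⌋ = 20.
With m₀=0, d₀=1 and mₖ₊₁ = dₖaₖ − mₖ, dₖ₊₁ = (n − mₖ₊₁²)/dₖ, aₖ₊₁ = ⌊(a₀+mₖ₊₁)/dₖ₊₁⌋:
  k=1: m=20, d=8, a=5
  k=2: m=20, d=1, a=40
d=1 and a=2a₀=40 at k=2, so the next step gives (m, d) = (20, 8) again — its k=1 value — and the period has length 2.

[20; 5, 40]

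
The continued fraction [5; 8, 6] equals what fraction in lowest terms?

Using pₖ = aₖpₖ₋₁ + pₖ₋₂ and qₖ = aₖqₖ₋₁ + qₖ₋₂:
  k=0: a=5, p=5, q=1
  k=1: a=8, p=41, q=8
  k=2: a=6, p=251, q=49

251/49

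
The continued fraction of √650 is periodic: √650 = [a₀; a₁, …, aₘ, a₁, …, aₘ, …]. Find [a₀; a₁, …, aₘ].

[25; 2, 50]

a₀ = ⌊√650⌋ = 25.
With m₀=0, d₀=1 and mₖ₊₁ = dₖaₖ − mₖ, dₖ₊₁ = (n − mₖ₊₁²)/dₖ, aₖ₊₁ = ⌊(a₀+mₖ₊₁)/dₖ₊₁⌋:
  k=1: m=25, d=25, a=2
  k=2: m=25, d=1, a=50
d=1 and a=2a₀=50 at k=2, so the next step gives (m, d) = (25, 25) again — its k=1 value — and the period has length 2.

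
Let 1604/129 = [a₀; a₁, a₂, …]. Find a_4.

2

1604 = 12·129 + 56   →  a_0 = 12
129 = 2·56 + 17   →  a_1 = 2
56 = 3·17 + 5   →  a_2 = 3
17 = 3·5 + 2   →  a_3 = 3
5 = 2·2 + 1   →  a_4 = 2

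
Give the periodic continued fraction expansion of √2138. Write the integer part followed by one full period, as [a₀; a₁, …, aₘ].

a₀ = ⌊√2138⌋ = 46.
With m₀=0, d₀=1 and mₖ₊₁ = dₖaₖ − mₖ, dₖ₊₁ = (n − mₖ₊₁²)/dₖ, aₖ₊₁ = ⌊(a₀+mₖ₊₁)/dₖ₊₁⌋:
  k=1: m=46, d=22, a=4
  k=2: m=42, d=17, a=5
  k=3: m=43, d=17, a=5
  k=4: m=42, d=22, a=4
  k=5: m=46, d=1, a=92
d=1 and a=2a₀=92 at k=5, so the next step gives (m, d) = (46, 22) again — its k=1 value — and the period has length 5.

[46; 4, 5, 5, 4, 92]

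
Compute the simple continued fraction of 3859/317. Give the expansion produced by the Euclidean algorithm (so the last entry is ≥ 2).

3859 = 12*317 + 55
317 = 5*55 + 42
55 = 1*42 + 13
42 = 3*13 + 3
13 = 4*3 + 1
3 = 3*1 + 0  (stop)
So 3859/317 = [12; 5, 1, 3, 4, 3].

[12; 5, 1, 3, 4, 3]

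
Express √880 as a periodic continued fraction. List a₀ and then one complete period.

[29; 1, 1, 1, 58]

a₀ = ⌊√880⌋ = 29.
With m₀=0, d₀=1 and mₖ₊₁ = dₖaₖ − mₖ, dₖ₊₁ = (n − mₖ₊₁²)/dₖ, aₖ₊₁ = ⌊(a₀+mₖ₊₁)/dₖ₊₁⌋:
  k=1: m=29, d=39, a=1
  k=2: m=10, d=20, a=1
  k=3: m=10, d=39, a=1
  k=4: m=29, d=1, a=58
d=1 and a=2a₀=58 at k=4, so the next step gives (m, d) = (29, 39) again — its k=1 value — and the period has length 4.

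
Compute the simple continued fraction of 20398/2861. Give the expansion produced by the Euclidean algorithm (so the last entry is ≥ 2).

[7; 7, 1, 2, 2, 7, 7]

20398 = 7*2861 + 371
2861 = 7*371 + 264
371 = 1*264 + 107
264 = 2*107 + 50
107 = 2*50 + 7
50 = 7*7 + 1
7 = 7*1 + 0  (stop)
So 20398/2861 = [7; 7, 1, 2, 2, 7, 7].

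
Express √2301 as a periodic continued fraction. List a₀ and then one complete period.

a₀ = ⌊√2301⌋ = 47.
With m₀=0, d₀=1 and mₖ₊₁ = dₖaₖ − mₖ, dₖ₊₁ = (n − mₖ₊₁²)/dₖ, aₖ₊₁ = ⌊(a₀+mₖ₊₁)/dₖ₊₁⌋:
  k=1: m=47, d=92, a=1
  k=2: m=45, d=3, a=30
  k=3: m=45, d=92, a=1
  k=4: m=47, d=1, a=94
d=1 and a=2a₀=94 at k=4, so the next step gives (m, d) = (47, 92) again — its k=1 value — and the period has length 4.

[47; 1, 30, 1, 94]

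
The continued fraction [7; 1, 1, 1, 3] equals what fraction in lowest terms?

Using pₖ = aₖpₖ₋₁ + pₖ₋₂ and qₖ = aₖqₖ₋₁ + qₖ₋₂:
  k=0: a=7, p=7, q=1
  k=1: a=1, p=8, q=1
  k=2: a=1, p=15, q=2
  k=3: a=1, p=23, q=3
  k=4: a=3, p=84, q=11

84/11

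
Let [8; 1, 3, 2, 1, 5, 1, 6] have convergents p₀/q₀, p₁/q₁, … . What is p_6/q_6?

763/87

Using pₖ = aₖpₖ₋₁ + pₖ₋₂, qₖ = aₖqₖ₋₁ + qₖ₋₂ (with p₋₁=1, p₋₂=0, q₋₁=0, q₋₂=1):
  k=0: a=8, p=8, q=1
  k=1: a=1, p=9, q=1
  k=2: a=3, p=35, q=4
  k=3: a=2, p=79, q=9
  k=4: a=1, p=114, q=13
  k=5: a=5, p=649, q=74
  k=6: a=1, p=763, q=87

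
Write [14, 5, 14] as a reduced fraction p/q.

1008/71

Fold from the inside: start with 14/1.
  5 + 1/14 = 71/14
  14 + 14/71 = 1008/71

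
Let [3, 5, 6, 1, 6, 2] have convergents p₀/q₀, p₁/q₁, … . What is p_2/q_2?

99/31

Using pₖ = aₖpₖ₋₁ + pₖ₋₂, qₖ = aₖqₖ₋₁ + qₖ₋₂ (with p₋₁=1, p₋₂=0, q₋₁=0, q₋₂=1):
  k=0: a=3, p=3, q=1
  k=1: a=5, p=16, q=5
  k=2: a=6, p=99, q=31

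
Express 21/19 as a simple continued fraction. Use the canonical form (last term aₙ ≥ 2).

21 = 1·19 + 2
19 = 9·2 + 1
2 = 2·1 + 0  (stop)
So 21/19 = [1; 9, 2].

[1; 9, 2]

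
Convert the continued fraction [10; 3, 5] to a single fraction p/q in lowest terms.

Using pₖ = aₖpₖ₋₁ + pₖ₋₂ and qₖ = aₖqₖ₋₁ + qₖ₋₂:
  k=0: a=10, p=10, q=1
  k=1: a=3, p=31, q=3
  k=2: a=5, p=165, q=16

165/16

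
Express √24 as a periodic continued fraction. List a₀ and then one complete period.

[4; 1, 8]

a₀ = ⌊√24⌋ = 4.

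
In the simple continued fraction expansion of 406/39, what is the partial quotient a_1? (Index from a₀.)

406 = 10·39 + 16   →  a_0 = 10
39 = 2·16 + 7   →  a_1 = 2

2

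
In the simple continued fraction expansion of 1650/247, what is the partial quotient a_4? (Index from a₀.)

1650 = 6·247 + 168   →  a_0 = 6
247 = 1·168 + 79   →  a_1 = 1
168 = 2·79 + 10   →  a_2 = 2
79 = 7·10 + 9   →  a_3 = 7
10 = 1·9 + 1   →  a_4 = 1

1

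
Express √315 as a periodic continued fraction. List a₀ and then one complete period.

[17; 1, 2, 1, 34]

a₀ = ⌊√315⌋ = 17.
With m₀=0, d₀=1 and mₖ₊₁ = dₖaₖ − mₖ, dₖ₊₁ = (n − mₖ₊₁²)/dₖ, aₖ₊₁ = ⌊(a₀+mₖ₊₁)/dₖ₊₁⌋:
  k=1: m=17, d=26, a=1
  k=2: m=9, d=9, a=2
  k=3: m=9, d=26, a=1
  k=4: m=17, d=1, a=34
d=1 and a=2a₀=34 at k=4, so the next step gives (m, d) = (17, 26) again — its k=1 value — and the period has length 4.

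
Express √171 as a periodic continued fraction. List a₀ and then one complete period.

a₀ = ⌊√171⌋ = 13.
With m₀=0, d₀=1 and mₖ₊₁ = dₖaₖ − mₖ, dₖ₊₁ = (n − mₖ₊₁²)/dₖ, aₖ₊₁ = ⌊(a₀+mₖ₊₁)/dₖ₊₁⌋:
  k=1: m=13, d=2, a=13
  k=2: m=13, d=1, a=26
d=1 and a=2a₀=26 at k=2, so the next step gives (m, d) = (13, 2) again — its k=1 value — and the period has length 2.

[13; 13, 26]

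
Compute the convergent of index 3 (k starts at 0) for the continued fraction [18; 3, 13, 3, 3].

Using pₖ = aₖpₖ₋₁ + pₖ₋₂, qₖ = aₖqₖ₋₁ + qₖ₋₂ (with p₋₁=1, p₋₂=0, q₋₁=0, q₋₂=1):
  k=0: a=18, p=18, q=1
  k=1: a=3, p=55, q=3
  k=2: a=13, p=733, q=40
  k=3: a=3, p=2254, q=123

2254/123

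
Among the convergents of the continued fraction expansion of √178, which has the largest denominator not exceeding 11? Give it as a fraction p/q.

40/3

√178 = [13; 2, 1, 12, 1, 2, 26, …] (period length 6).
Convergents:
  p_0/q_0 = 13/1
  p_1/q_1 = 27/2
  p_2/q_2 = 40/3
  p_3/q_3 = 507/38
q_2 = 3 ≤ 11 < 38 = q_3, so the answer is 40/3.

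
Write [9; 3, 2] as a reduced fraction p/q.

65/7

Fold from the inside: start with 2/1.
  3 + 1/2 = 7/2
  9 + 2/7 = 65/7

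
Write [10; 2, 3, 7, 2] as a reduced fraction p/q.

1137/109

Fold from the inside: start with 2/1.
  7 + 1/2 = 15/2
  3 + 2/15 = 47/15
  2 + 15/47 = 109/47
  10 + 47/109 = 1137/109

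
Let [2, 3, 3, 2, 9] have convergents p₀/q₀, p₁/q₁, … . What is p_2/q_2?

Using pₖ = aₖpₖ₋₁ + pₖ₋₂, qₖ = aₖqₖ₋₁ + qₖ₋₂ (with p₋₁=1, p₋₂=0, q₋₁=0, q₋₂=1):
  k=0: a=2, p=2, q=1
  k=1: a=3, p=7, q=3
  k=2: a=3, p=23, q=10

23/10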